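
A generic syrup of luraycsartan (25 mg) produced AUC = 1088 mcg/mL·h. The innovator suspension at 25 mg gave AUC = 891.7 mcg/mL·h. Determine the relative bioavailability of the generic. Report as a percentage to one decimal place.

F_rel = 122.0%

F_rel = (AUC_test/D_test) / (AUC_ref/D_ref)
      = (1088/25) / (891.7/25)
      = 43.52 / 35.668 = 1.2201 = 122.01%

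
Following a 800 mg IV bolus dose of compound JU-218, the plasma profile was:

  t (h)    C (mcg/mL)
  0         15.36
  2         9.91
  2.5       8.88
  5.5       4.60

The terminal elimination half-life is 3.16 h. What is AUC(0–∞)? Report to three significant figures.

AUC = 71.2 mcg/mL·h

Trapezoidal AUC_0→5.5:
  [0→2]: (15.36+9.91)/2 × 2 = 25.27
  [2→2.5]: (9.91+8.88)/2 × 0.5 = 4.6975
  [2.5→5.5]: (8.88+4.60)/2 × 3 = 20.22
  Sum = 50.1875 mcg/mL·h
k_e = ln2 / t½ = 0.693147 / 3.16 = 0.2194 h^-1
Extrapolated tail: C_last / k_e = 4.60 / 0.2194 = 20.966
AUC_0→∞ = 50.1875 + 20.966 = 71.1535 mcg/mL·h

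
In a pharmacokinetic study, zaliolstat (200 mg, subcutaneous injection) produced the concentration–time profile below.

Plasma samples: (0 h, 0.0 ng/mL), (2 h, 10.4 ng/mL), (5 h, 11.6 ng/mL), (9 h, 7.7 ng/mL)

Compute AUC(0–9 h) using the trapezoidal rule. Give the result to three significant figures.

Trapezoidal AUC_0→9:
  [0→2]: (0.0+10.4)/2 × 2 = 10.4
  [2→5]: (10.4+11.6)/2 × 3 = 33.0
  [5→9]: (11.6+7.7)/2 × 4 = 38.6
  Sum = 82.0 ng/mL·h

AUC = 82.0 ng/mL·h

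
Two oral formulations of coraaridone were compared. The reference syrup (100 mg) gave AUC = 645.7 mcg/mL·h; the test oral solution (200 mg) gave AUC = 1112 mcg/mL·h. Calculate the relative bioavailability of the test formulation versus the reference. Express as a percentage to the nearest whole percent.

F_rel = 86%

F_rel = (AUC_test/D_test) / (AUC_ref/D_ref)
      = (1112/200) / (645.7/100)
      = 5.56 / 6.457 = 0.8611 = 86.11%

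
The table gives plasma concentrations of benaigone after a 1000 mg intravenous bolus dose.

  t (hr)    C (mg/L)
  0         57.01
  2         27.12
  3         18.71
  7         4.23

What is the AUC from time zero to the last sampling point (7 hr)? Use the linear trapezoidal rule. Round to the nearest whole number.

AUC = 153 mg/L·hr

Trapezoidal AUC_0→7:
  [0→2]: (57.01+27.12)/2 × 2 = 84.13
  [2→3]: (27.12+18.71)/2 × 1 = 22.915
  [3→7]: (18.71+4.23)/2 × 4 = 45.88
  Sum = 152.925 mg/L·hr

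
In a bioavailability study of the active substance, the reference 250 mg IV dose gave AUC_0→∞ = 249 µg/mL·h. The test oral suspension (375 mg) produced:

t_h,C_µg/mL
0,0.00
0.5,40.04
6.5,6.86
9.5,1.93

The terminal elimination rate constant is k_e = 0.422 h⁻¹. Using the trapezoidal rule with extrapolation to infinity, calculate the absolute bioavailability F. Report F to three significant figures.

Trapezoidal AUC_0→9.5 (oral suspension):
  [0→0.5]: (0.00+40.04)/2 × 0.5 = 10.01
  [0.5→6.5]: (40.04+6.86)/2 × 6 = 140.7
  [6.5→9.5]: (6.86+1.93)/2 × 3 = 13.185
  Sum = 163.895 µg/mL·h
Tail: C_last/k_e = 1.93/0.422 = 4.573
AUC_0→∞ (oral suspension) = 163.895 + 4.573 = 168.468 µg/mL·h
F = (AUC_ev/D_ev)/(AUC_iv/D_iv) = (168.468/375)/(249/250) = 0.449248/0.996 = 0.4511

F = 0.451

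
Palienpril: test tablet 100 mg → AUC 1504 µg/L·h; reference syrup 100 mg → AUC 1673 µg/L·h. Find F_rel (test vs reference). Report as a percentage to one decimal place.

F_rel = (AUC_test/D_test) / (AUC_ref/D_ref)
      = (1504/100) / (1673/100)
      = 15.04 / 16.73 = 0.8990 = 89.90%

F_rel = 89.9%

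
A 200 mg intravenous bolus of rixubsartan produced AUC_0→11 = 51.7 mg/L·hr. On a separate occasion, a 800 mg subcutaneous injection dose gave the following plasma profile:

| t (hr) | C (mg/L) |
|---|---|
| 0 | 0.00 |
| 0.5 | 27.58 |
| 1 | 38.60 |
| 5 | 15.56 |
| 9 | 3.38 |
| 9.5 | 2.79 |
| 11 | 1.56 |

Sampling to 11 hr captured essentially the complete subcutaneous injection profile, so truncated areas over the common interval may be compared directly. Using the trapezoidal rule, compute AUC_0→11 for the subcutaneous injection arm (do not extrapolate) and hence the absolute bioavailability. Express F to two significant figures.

F = 0.84

Trapezoidal AUC_0→11 (subcutaneous injection):
  [0→0.5]: (0.00+27.58)/2 × 0.5 = 6.895
  [0.5→1]: (27.58+38.60)/2 × 0.5 = 16.545
  [1→5]: (38.60+15.56)/2 × 4 = 108.32
  [5→9]: (15.56+3.38)/2 × 4 = 37.88
  [9→9.5]: (3.38+2.79)/2 × 0.5 = 1.5425
  [9.5→11]: (2.79+1.56)/2 × 1.5 = 3.2625
  Sum = 174.445 mg/L·hr
F = (AUC_ev/D_ev)/(AUC_iv/D_iv) = (174.445/800)/(51.7/200) = 0.21805625/0.2585 = 0.8435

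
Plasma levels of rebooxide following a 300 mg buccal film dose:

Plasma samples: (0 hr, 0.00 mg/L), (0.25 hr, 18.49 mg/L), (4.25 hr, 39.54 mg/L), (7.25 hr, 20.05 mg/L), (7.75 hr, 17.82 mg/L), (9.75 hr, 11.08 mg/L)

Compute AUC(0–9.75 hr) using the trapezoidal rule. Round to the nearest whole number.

Trapezoidal AUC_0→9.75:
  [0→0.25]: (0.00+18.49)/2 × 0.25 = 2.31125
  [0.25→4.25]: (18.49+39.54)/2 × 4 = 116.06
  [4.25→7.25]: (39.54+20.05)/2 × 3 = 89.385
  [7.25→7.75]: (20.05+17.82)/2 × 0.5 = 9.4675
  [7.75→9.75]: (17.82+11.08)/2 × 2 = 28.9
  Sum = 246.12375 mg/L·hr

AUC = 246 mg/L·hr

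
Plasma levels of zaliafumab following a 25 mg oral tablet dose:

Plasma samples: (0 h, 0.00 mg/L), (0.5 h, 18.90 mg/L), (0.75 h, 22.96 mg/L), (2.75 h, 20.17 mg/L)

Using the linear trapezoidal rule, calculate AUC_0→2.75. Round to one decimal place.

Trapezoidal AUC_0→2.75:
  [0→0.5]: (0.00+18.90)/2 × 0.5 = 4.725
  [0.5→0.75]: (18.90+22.96)/2 × 0.25 = 5.2325
  [0.75→2.75]: (22.96+20.17)/2 × 2 = 43.13
  Sum = 53.0875 mg/L·h

AUC = 53.1 mg/L·h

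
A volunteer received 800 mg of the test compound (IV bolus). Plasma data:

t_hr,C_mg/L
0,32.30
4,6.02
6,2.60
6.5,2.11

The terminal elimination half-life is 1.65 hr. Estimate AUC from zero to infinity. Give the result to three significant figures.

Trapezoidal AUC_0→6.5:
  [0→4]: (32.30+6.02)/2 × 4 = 76.64
  [4→6]: (6.02+2.60)/2 × 2 = 8.62
  [6→6.5]: (2.60+2.11)/2 × 0.5 = 1.1775
  Sum = 86.4375 mg/L·hr
k_e = ln2 / t½ = 0.693147 / 1.65 = 0.4201 hr^-1
Extrapolated tail: C_last / k_e = 2.11 / 0.4201 = 5.023
AUC_0→∞ = 86.4375 + 5.023 = 91.4605 mg/L·hr

AUC = 91.5 mg/L·hr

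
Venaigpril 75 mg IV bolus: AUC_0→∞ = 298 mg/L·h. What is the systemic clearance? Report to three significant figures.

CL = 0.252 L/h

CL = Dose_iv / AUC_0→∞
   = 75 / 298 = 0.251678 L/h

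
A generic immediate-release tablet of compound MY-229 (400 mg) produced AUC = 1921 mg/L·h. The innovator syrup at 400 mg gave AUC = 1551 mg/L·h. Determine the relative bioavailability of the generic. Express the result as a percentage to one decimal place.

F_rel = (AUC_test/D_test) / (AUC_ref/D_ref)
      = (1921/400) / (1551/400)
      = 4.8025 / 3.8775 = 1.2386 = 123.86%

F_rel = 123.9%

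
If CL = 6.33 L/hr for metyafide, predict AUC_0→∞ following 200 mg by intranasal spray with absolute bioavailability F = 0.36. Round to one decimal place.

AUC_0→∞ = F × Dose / CL
        = 0.36 × 200 / 6.33 = 11.3744 mg/L·hr

AUC = 11.4 mg/L·hr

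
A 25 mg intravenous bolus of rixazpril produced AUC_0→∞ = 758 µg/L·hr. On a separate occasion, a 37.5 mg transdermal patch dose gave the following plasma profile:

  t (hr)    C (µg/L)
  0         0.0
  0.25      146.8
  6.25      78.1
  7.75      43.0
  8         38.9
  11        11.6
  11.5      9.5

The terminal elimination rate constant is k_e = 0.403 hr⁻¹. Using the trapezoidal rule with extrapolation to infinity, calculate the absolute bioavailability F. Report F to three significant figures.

Trapezoidal AUC_0→11.5 (transdermal patch):
  [0→0.25]: (0.0+146.8)/2 × 0.25 = 18.35
  [0.25→6.25]: (146.8+78.1)/2 × 6 = 674.7
  [6.25→7.75]: (78.1+43.0)/2 × 1.5 = 90.825
  [7.75→8]: (43.0+38.9)/2 × 0.25 = 10.2375
  [8→11]: (38.9+11.6)/2 × 3 = 75.75
  [11→11.5]: (11.6+9.5)/2 × 0.5 = 5.275
  Sum = 875.1375 µg/L·hr
Tail: C_last/k_e = 9.5/0.403 = 23.573
AUC_0→∞ (transdermal patch) = 875.1375 + 23.573 = 898.7105 µg/L·hr
F = (AUC_ev/D_ev)/(AUC_iv/D_iv) = (898.7105/37.5)/(758/25) = 23.9656/30.32 = 0.7904

F = 0.790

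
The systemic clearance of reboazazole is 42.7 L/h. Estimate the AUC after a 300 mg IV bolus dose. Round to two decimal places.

AUC_0→∞ = Dose_iv / CL
        = 300 / 42.7 = 7.02576 mg/L·h

AUC = 7.03 mg/L·h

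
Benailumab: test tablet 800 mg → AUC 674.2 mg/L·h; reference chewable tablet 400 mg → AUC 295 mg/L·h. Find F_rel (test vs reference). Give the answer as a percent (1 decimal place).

F_rel = 114.3%

F_rel = (AUC_test/D_test) / (AUC_ref/D_ref)
      = (674.2/800) / (295/400)
      = 0.84275 / 0.7375 = 1.1427 = 114.27%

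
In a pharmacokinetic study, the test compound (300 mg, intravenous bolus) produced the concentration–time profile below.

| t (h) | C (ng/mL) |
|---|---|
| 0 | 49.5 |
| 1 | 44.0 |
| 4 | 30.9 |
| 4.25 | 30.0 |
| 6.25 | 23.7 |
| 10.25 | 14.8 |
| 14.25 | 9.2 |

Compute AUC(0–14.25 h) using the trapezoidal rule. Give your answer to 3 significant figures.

Trapezoidal AUC_0→14.25:
  [0→1]: (49.5+44.0)/2 × 1 = 46.75
  [1→4]: (44.0+30.9)/2 × 3 = 112.35
  [4→4.25]: (30.9+30.0)/2 × 0.25 = 7.6125
  [4.25→6.25]: (30.0+23.7)/2 × 2 = 53.7
  [6.25→10.25]: (23.7+14.8)/2 × 4 = 77.0
  [10.25→14.25]: (14.8+9.2)/2 × 4 = 48.0
  Sum = 345.4125 ng/mL·h

AUC = 345 ng/mL·h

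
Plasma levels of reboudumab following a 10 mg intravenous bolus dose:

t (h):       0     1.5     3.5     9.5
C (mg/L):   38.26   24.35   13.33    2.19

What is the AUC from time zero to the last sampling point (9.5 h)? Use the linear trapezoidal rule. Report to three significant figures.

AUC = 131 mg/L·h

Trapezoidal AUC_0→9.5:
  [0→1.5]: (38.26+24.35)/2 × 1.5 = 46.9575
  [1.5→3.5]: (24.35+13.33)/2 × 2 = 37.68
  [3.5→9.5]: (13.33+2.19)/2 × 6 = 46.56
  Sum = 131.1975 mg/L·h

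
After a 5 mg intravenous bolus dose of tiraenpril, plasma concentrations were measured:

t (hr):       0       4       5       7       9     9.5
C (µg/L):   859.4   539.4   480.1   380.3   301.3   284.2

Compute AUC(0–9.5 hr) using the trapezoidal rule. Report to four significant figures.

Trapezoidal AUC_0→9.5:
  [0→4]: (859.4+539.4)/2 × 4 = 2797.6
  [4→5]: (539.4+480.1)/2 × 1 = 509.75
  [5→7]: (480.1+380.3)/2 × 2 = 860.4
  [7→9]: (380.3+301.3)/2 × 2 = 681.6
  [9→9.5]: (301.3+284.2)/2 × 0.5 = 146.375
  Sum = 4995.725 µg/L·hr

AUC = 4996 µg/L·hr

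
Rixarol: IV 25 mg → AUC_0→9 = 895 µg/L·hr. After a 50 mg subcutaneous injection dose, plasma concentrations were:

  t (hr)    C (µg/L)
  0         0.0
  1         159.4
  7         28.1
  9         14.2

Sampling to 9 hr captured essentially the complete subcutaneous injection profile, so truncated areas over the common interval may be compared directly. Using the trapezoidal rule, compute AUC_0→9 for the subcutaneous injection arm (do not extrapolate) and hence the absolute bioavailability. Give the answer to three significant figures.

Trapezoidal AUC_0→9 (subcutaneous injection):
  [0→1]: (0.0+159.4)/2 × 1 = 79.7
  [1→7]: (159.4+28.1)/2 × 6 = 562.5
  [7→9]: (28.1+14.2)/2 × 2 = 42.3
  Sum = 684.5 µg/L·hr
F = (AUC_ev/D_ev)/(AUC_iv/D_iv) = (684.5/50)/(895/25) = 13.69/35.8 = 0.3824

F = 0.382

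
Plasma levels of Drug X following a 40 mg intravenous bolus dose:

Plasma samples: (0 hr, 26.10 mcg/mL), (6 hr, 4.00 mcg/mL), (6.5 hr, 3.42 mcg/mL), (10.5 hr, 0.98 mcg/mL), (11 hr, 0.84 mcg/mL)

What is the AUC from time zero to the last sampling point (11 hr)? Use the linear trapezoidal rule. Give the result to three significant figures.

Trapezoidal AUC_0→11:
  [0→6]: (26.10+4.00)/2 × 6 = 90.3
  [6→6.5]: (4.00+3.42)/2 × 0.5 = 1.855
  [6.5→10.5]: (3.42+0.98)/2 × 4 = 8.8
  [10.5→11]: (0.98+0.84)/2 × 0.5 = 0.455
  Sum = 101.41 mcg/mL·hr

AUC = 101 mcg/mL·hr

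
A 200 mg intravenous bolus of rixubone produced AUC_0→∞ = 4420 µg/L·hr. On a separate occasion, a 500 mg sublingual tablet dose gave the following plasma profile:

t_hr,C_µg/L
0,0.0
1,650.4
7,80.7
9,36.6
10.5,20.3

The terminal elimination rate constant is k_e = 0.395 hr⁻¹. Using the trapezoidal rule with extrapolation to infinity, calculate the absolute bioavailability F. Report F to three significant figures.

F = 0.247

Trapezoidal AUC_0→10.5 (sublingual tablet):
  [0→1]: (0.0+650.4)/2 × 1 = 325.2
  [1→7]: (650.4+80.7)/2 × 6 = 2193.3
  [7→9]: (80.7+36.6)/2 × 2 = 117.3
  [9→10.5]: (36.6+20.3)/2 × 1.5 = 42.675
  Sum = 2678.475 µg/L·hr
Tail: C_last/k_e = 20.3/0.395 = 51.392
AUC_0→∞ (sublingual tablet) = 2678.475 + 51.392 = 2729.867 µg/L·hr
F = (AUC_ev/D_ev)/(AUC_iv/D_iv) = (2729.867/500)/(4420/200) = 5.459734/22.1 = 0.2470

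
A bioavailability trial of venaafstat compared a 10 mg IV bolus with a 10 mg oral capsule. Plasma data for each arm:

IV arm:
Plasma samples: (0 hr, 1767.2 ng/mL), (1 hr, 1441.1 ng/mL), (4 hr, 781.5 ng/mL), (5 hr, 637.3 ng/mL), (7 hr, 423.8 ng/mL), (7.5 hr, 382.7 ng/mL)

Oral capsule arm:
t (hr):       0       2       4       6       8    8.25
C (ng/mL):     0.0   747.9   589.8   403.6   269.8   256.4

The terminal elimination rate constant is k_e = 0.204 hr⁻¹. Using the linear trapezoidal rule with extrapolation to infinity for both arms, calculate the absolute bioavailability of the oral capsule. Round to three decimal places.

F = 0.578

Trapezoidal AUC_0→7.5 (IV):
  [0→1]: (1767.2+1441.1)/2 × 1 = 1604.15
  [1→4]: (1441.1+781.5)/2 × 3 = 3333.9
  [4→5]: (781.5+637.3)/2 × 1 = 709.4
  [5→7]: (637.3+423.8)/2 × 2 = 1061.1
  [7→7.5]: (423.8+382.7)/2 × 0.5 = 201.625
  Sum = 6910.175 ng/mL·hr
IV tail: 382.7/0.204 = 1875.980; AUC_iv,0→∞ = 6910.175 + 1875.980 = 8786.155 ng/mL·hr
Trapezoidal AUC_0→8.25 (oral capsule):
  [0→2]: (0.0+747.9)/2 × 2 = 747.9
  [2→4]: (747.9+589.8)/2 × 2 = 1337.7
  [4→6]: (589.8+403.6)/2 × 2 = 993.4
  [6→8]: (403.6+269.8)/2 × 2 = 673.4
  [8→8.25]: (269.8+256.4)/2 × 0.25 = 65.775
  Sum = 3818.175 ng/mL·hr
oral capsule tail: 256.4/0.204 = 1256.863; AUC_ev,0→∞ = 3818.175 + 1256.863 = 5075.038 ng/mL·hr
F = (AUC_ev/D_ev)/(AUC_iv/D_iv) = (5075.038/10)/(8786.155/10) = 507.5038/878.6155 = 0.5776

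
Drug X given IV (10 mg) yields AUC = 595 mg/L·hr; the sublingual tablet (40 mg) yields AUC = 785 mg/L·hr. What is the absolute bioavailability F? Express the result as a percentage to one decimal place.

F = 33.0%

F = (AUC_ev / D_ev) / (AUC_iv / D_iv)
  = (785/40) / (595/10)
  = 19.625 / 59.5 = 0.3298
  = 32.98%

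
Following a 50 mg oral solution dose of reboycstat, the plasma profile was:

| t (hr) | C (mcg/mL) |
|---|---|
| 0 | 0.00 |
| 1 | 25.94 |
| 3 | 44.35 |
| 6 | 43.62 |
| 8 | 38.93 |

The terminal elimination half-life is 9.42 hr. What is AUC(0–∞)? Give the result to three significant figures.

AUC = 827 mcg/mL·hr

Trapezoidal AUC_0→8:
  [0→1]: (0.00+25.94)/2 × 1 = 12.97
  [1→3]: (25.94+44.35)/2 × 2 = 70.29
  [3→6]: (44.35+43.62)/2 × 3 = 131.955
  [6→8]: (43.62+38.93)/2 × 2 = 82.55
  Sum = 297.765 mcg/mL·hr
k_e = ln2 / t½ = 0.693147 / 9.42 = 0.0736 hr^-1
Extrapolated tail: C_last / k_e = 38.93 / 0.0736 = 528.940
AUC_0→∞ = 297.765 + 528.940 = 826.705 mcg/mL·hr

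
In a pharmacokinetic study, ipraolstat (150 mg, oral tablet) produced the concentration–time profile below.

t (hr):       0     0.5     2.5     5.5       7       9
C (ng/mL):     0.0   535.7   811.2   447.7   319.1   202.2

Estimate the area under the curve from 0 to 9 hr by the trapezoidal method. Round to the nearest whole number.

Trapezoidal AUC_0→9:
  [0→0.5]: (0.0+535.7)/2 × 0.5 = 133.925
  [0.5→2.5]: (535.7+811.2)/2 × 2 = 1346.9
  [2.5→5.5]: (811.2+447.7)/2 × 3 = 1888.35
  [5.5→7]: (447.7+319.1)/2 × 1.5 = 575.1
  [7→9]: (319.1+202.2)/2 × 2 = 521.3
  Sum = 4465.575 ng/mL·hr

AUC = 4466 ng/mL·hr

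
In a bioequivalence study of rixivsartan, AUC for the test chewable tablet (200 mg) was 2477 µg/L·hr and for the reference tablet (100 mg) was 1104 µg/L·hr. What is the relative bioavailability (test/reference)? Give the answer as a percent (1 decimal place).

F_rel = (AUC_test/D_test) / (AUC_ref/D_ref)
      = (2477/200) / (1104/100)
      = 12.385 / 11.04 = 1.1218 = 112.18%

F_rel = 112.2%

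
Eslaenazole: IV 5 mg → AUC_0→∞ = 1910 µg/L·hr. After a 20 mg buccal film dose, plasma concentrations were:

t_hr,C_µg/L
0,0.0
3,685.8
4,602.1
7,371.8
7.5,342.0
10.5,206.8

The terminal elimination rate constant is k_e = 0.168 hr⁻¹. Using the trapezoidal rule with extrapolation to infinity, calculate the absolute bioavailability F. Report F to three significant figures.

Trapezoidal AUC_0→10.5 (buccal film):
  [0→3]: (0.0+685.8)/2 × 3 = 1028.7
  [3→4]: (685.8+602.1)/2 × 1 = 643.95
  [4→7]: (602.1+371.8)/2 × 3 = 1460.85
  [7→7.5]: (371.8+342.0)/2 × 0.5 = 178.45
  [7.5→10.5]: (342.0+206.8)/2 × 3 = 823.2
  Sum = 4135.15 µg/L·hr
Tail: C_last/k_e = 206.8/0.168 = 1230.952
AUC_0→∞ (buccal film) = 4135.15 + 1230.952 = 5366.102 µg/L·hr
F = (AUC_ev/D_ev)/(AUC_iv/D_iv) = (5366.102/20)/(1910/5) = 268.3051/382 = 0.7024

F = 0.702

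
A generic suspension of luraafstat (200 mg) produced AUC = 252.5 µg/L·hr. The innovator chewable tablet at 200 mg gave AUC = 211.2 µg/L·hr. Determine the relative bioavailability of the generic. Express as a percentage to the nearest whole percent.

F_rel = 120%

F_rel = (AUC_test/D_test) / (AUC_ref/D_ref)
      = (252.5/200) / (211.2/200)
      = 1.2625 / 1.056 = 1.1955 = 119.55%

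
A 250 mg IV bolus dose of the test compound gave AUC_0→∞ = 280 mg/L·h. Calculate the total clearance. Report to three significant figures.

CL = Dose_iv / AUC_0→∞
   = 250 / 280 = 0.892857 L/h

CL = 0.893 L/h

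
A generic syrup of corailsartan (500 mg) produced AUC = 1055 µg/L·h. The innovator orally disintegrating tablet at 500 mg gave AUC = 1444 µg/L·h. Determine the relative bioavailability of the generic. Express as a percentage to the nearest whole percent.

F_rel = (AUC_test/D_test) / (AUC_ref/D_ref)
      = (1055/500) / (1444/500)
      = 2.11 / 2.888 = 0.7306 = 73.06%

F_rel = 73%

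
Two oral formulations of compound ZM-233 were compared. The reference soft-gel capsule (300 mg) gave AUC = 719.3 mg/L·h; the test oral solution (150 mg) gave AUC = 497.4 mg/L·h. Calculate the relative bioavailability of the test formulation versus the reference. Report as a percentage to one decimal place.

F_rel = (AUC_test/D_test) / (AUC_ref/D_ref)
      = (497.4/150) / (719.3/300)
      = 3.316 / 2.39767 = 1.3830 = 138.30%

F_rel = 138.3%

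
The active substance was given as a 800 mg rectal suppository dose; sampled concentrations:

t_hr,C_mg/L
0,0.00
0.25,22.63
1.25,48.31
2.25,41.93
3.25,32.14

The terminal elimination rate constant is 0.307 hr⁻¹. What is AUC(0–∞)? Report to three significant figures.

Trapezoidal AUC_0→3.25:
  [0→0.25]: (0.00+22.63)/2 × 0.25 = 2.82875
  [0.25→1.25]: (22.63+48.31)/2 × 1 = 35.47
  [1.25→2.25]: (48.31+41.93)/2 × 1 = 45.12
  [2.25→3.25]: (41.93+32.14)/2 × 1 = 37.035
  Sum = 120.45375 mg/L·hr
Extrapolated tail: C_last / k_e = 32.14 / 0.307 = 104.691
AUC_0→∞ = 120.45375 + 104.691 = 225.14475 mg/L·hr

AUC = 225 mg/L·hr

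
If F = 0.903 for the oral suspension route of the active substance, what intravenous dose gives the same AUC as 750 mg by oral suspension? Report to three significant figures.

D_iv = 677 mg

Systemic exposure from an extravascular dose = F × D_ev, so the equivalent IV dose is F × D_ev.
D_iv = F × D_ev = 0.903 × 750 = 677.25 mg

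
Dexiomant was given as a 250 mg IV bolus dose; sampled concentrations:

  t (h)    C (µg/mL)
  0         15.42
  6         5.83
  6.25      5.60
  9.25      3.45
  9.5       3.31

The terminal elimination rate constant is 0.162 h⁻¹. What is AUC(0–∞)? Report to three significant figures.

Trapezoidal AUC_0→9.5:
  [0→6]: (15.42+5.83)/2 × 6 = 63.75
  [6→6.25]: (5.83+5.60)/2 × 0.25 = 1.42875
  [6.25→9.25]: (5.60+3.45)/2 × 3 = 13.575
  [9.25→9.5]: (3.45+3.31)/2 × 0.25 = 0.845
  Sum = 79.59875 µg/mL·h
Extrapolated tail: C_last / k_e = 3.31 / 0.162 = 20.432
AUC_0→∞ = 79.59875 + 20.432 = 100.03075 µg/mL·h

AUC = 100 µg/mL·h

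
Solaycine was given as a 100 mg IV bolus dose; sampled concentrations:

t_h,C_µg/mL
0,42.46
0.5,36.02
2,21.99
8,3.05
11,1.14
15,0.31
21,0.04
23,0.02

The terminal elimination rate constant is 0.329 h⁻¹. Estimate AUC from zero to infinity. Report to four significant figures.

AUC = 148.6 µg/mL·h

Trapezoidal AUC_0→23:
  [0→0.5]: (42.46+36.02)/2 × 0.5 = 19.62
  [0.5→2]: (36.02+21.99)/2 × 1.5 = 43.5075
  [2→8]: (21.99+3.05)/2 × 6 = 75.12
  [8→11]: (3.05+1.14)/2 × 3 = 6.285
  [11→15]: (1.14+0.31)/2 × 4 = 2.9
  [15→21]: (0.31+0.04)/2 × 6 = 1.05
  [21→23]: (0.04+0.02)/2 × 2 = 0.06
  Sum = 148.5425 µg/mL·h
Extrapolated tail: C_last / k_e = 0.02 / 0.329 = 0.061
AUC_0→∞ = 148.5425 + 0.061 = 148.6035 µg/mL·h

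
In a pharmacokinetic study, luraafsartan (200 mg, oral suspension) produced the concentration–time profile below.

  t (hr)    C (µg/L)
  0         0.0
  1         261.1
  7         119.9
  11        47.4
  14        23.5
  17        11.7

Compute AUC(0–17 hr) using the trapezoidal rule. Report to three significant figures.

Trapezoidal AUC_0→17:
  [0→1]: (0.0+261.1)/2 × 1 = 130.55
  [1→7]: (261.1+119.9)/2 × 6 = 1143.0
  [7→11]: (119.9+47.4)/2 × 4 = 334.6
  [11→14]: (47.4+23.5)/2 × 3 = 106.35
  [14→17]: (23.5+11.7)/2 × 3 = 52.8
  Sum = 1767.3 µg/L·hr

AUC = 1770 µg/L·hr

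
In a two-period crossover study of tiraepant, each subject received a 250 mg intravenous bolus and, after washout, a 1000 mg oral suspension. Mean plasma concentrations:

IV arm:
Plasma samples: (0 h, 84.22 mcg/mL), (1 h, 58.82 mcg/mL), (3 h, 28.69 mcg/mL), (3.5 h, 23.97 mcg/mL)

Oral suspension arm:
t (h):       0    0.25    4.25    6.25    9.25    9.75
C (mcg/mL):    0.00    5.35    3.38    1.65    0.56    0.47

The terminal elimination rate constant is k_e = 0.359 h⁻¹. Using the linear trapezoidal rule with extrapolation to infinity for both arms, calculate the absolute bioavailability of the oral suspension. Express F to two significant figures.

Trapezoidal AUC_0→3.5 (IV):
  [0→1]: (84.22+58.82)/2 × 1 = 71.52
  [1→3]: (58.82+28.69)/2 × 2 = 87.51
  [3→3.5]: (28.69+23.97)/2 × 0.5 = 13.165
  Sum = 172.195 mcg/mL·h
IV tail: 23.97/0.359 = 66.769; AUC_iv,0→∞ = 172.195 + 66.769 = 238.964 mcg/mL·h
Trapezoidal AUC_0→9.75 (oral suspension):
  [0→0.25]: (0.00+5.35)/2 × 0.25 = 0.66875
  [0.25→4.25]: (5.35+3.38)/2 × 4 = 17.46
  [4.25→6.25]: (3.38+1.65)/2 × 2 = 5.03
  [6.25→9.25]: (1.65+0.56)/2 × 3 = 3.315
  [9.25→9.75]: (0.56+0.47)/2 × 0.5 = 0.2575
  Sum = 26.73125 mcg/mL·h
oral suspension tail: 0.47/0.359 = 1.309; AUC_ev,0→∞ = 26.73125 + 1.309 = 28.04025 mcg/mL·h
F = (AUC_ev/D_ev)/(AUC_iv/D_iv) = (28.04025/1000)/(238.964/250) = 0.02804025/0.955856 = 0.0293

F = 0.029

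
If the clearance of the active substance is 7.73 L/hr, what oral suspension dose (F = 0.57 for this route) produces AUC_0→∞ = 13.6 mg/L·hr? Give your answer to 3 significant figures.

Dose = 184 mg

Dose = CL × AUC_0→∞ / F
     = 7.73 × 13.6 / 0.57 = 184.435 mg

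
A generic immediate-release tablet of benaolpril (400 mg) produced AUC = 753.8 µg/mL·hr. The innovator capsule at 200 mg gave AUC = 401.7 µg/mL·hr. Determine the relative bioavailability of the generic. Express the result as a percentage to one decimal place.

F_rel = 93.8%

F_rel = (AUC_test/D_test) / (AUC_ref/D_ref)
      = (753.8/400) / (401.7/200)
      = 1.8845 / 2.0085 = 0.9383 = 93.83%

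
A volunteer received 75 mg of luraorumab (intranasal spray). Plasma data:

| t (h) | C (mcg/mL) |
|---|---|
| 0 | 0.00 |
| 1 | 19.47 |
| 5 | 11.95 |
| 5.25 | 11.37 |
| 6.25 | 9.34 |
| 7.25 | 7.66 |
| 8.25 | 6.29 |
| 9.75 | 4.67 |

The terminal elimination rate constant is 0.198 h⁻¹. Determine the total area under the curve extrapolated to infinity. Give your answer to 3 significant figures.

Trapezoidal AUC_0→9.75:
  [0→1]: (0.00+19.47)/2 × 1 = 9.735
  [1→5]: (19.47+11.95)/2 × 4 = 62.84
  [5→5.25]: (11.95+11.37)/2 × 0.25 = 2.915
  [5.25→6.25]: (11.37+9.34)/2 × 1 = 10.355
  [6.25→7.25]: (9.34+7.66)/2 × 1 = 8.5
  [7.25→8.25]: (7.66+6.29)/2 × 1 = 6.975
  [8.25→9.75]: (6.29+4.67)/2 × 1.5 = 8.22
  Sum = 109.54 mcg/mL·h
Extrapolated tail: C_last / k_e = 4.67 / 0.198 = 23.586
AUC_0→∞ = 109.54 + 23.586 = 133.126 mcg/mL·h

AUC = 133 mcg/mL·h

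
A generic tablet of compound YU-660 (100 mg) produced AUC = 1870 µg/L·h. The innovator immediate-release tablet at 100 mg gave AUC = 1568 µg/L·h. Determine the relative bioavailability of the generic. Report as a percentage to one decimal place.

F_rel = (AUC_test/D_test) / (AUC_ref/D_ref)
      = (1870/100) / (1568/100)
      = 18.7 / 15.68 = 1.1926 = 119.26%

F_rel = 119.3%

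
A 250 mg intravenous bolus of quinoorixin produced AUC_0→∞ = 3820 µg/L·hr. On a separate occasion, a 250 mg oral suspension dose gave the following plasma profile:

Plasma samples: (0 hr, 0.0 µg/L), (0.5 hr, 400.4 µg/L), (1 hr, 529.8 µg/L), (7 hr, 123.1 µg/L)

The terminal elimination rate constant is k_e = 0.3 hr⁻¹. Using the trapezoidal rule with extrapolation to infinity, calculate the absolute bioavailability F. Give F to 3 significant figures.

F = 0.707

Trapezoidal AUC_0→7 (oral suspension):
  [0→0.5]: (0.0+400.4)/2 × 0.5 = 100.1
  [0.5→1]: (400.4+529.8)/2 × 0.5 = 232.55
  [1→7]: (529.8+123.1)/2 × 6 = 1958.7
  Sum = 2291.35 µg/L·hr
Tail: C_last/k_e = 123.1/0.3 = 410.333
AUC_0→∞ (oral suspension) = 2291.35 + 410.333 = 2701.683 µg/L·hr
F = (AUC_ev/D_ev)/(AUC_iv/D_iv) = (2701.683/250)/(3820/250) = 10.806732/15.28 = 0.7072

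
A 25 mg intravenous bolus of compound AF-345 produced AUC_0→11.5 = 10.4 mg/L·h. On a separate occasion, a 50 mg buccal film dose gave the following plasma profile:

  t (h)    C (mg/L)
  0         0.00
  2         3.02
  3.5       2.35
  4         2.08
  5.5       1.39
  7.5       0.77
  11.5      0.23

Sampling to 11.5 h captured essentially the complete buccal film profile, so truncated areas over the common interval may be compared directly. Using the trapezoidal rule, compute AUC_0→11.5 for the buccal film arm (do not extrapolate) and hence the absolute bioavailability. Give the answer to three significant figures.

F = 0.717

Trapezoidal AUC_0→11.5 (buccal film):
  [0→2]: (0.00+3.02)/2 × 2 = 3.02
  [2→3.5]: (3.02+2.35)/2 × 1.5 = 4.0275
  [3.5→4]: (2.35+2.08)/2 × 0.5 = 1.1075
  [4→5.5]: (2.08+1.39)/2 × 1.5 = 2.6025
  [5.5→7.5]: (1.39+0.77)/2 × 2 = 2.16
  [7.5→11.5]: (0.77+0.23)/2 × 4 = 2.0
  Sum = 14.9175 mg/L·h
F = (AUC_ev/D_ev)/(AUC_iv/D_iv) = (14.9175/50)/(10.4/25) = 0.29835/0.416 = 0.7172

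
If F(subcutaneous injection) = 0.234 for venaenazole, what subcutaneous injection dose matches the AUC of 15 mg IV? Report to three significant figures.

D_subcutaneous = 64.1 mg

For equal systemic exposure: F × D_ev = D_iv
D_ev = D_iv / F = 15 / 0.234 = 64.1026 mg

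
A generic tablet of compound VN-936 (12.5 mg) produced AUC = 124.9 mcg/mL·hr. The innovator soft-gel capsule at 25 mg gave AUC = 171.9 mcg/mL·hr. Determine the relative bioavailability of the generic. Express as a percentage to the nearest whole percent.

F_rel = (AUC_test/D_test) / (AUC_ref/D_ref)
      = (124.9/12.5) / (171.9/25)
      = 9.992 / 6.876 = 1.4532 = 145.32%

F_rel = 145%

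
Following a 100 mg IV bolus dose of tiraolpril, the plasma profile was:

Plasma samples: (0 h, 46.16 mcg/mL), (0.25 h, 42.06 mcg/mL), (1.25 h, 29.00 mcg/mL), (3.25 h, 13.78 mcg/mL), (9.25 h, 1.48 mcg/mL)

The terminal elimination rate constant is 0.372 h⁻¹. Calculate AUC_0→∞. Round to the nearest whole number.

AUC = 139 mcg/mL·h

Trapezoidal AUC_0→9.25:
  [0→0.25]: (46.16+42.06)/2 × 0.25 = 11.0275
  [0.25→1.25]: (42.06+29.00)/2 × 1 = 35.53
  [1.25→3.25]: (29.00+13.78)/2 × 2 = 42.78
  [3.25→9.25]: (13.78+1.48)/2 × 6 = 45.78
  Sum = 135.1175 mcg/mL·h
Extrapolated tail: C_last / k_e = 1.48 / 0.372 = 3.978
AUC_0→∞ = 135.1175 + 3.978 = 139.0955 mcg/mL·h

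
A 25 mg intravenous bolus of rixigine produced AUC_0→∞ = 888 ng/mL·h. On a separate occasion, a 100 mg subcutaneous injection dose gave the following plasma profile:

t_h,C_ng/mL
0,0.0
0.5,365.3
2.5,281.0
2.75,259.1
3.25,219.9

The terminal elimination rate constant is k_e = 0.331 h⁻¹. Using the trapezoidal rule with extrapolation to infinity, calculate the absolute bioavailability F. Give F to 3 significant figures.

Trapezoidal AUC_0→3.25 (subcutaneous injection):
  [0→0.5]: (0.0+365.3)/2 × 0.5 = 91.325
  [0.5→2.5]: (365.3+281.0)/2 × 2 = 646.3
  [2.5→2.75]: (281.0+259.1)/2 × 0.25 = 67.5125
  [2.75→3.25]: (259.1+219.9)/2 × 0.5 = 119.75
  Sum = 924.8875 ng/mL·h
Tail: C_last/k_e = 219.9/0.331 = 664.350
AUC_0→∞ (subcutaneous injection) = 924.8875 + 664.350 = 1589.2375 ng/mL·h
F = (AUC_ev/D_ev)/(AUC_iv/D_iv) = (1589.2375/100)/(888/25) = 15.892375/35.52 = 0.4474

F = 0.447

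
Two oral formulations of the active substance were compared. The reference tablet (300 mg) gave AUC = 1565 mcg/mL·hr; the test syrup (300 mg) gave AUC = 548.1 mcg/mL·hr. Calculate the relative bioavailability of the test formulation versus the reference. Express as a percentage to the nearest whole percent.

F_rel = (AUC_test/D_test) / (AUC_ref/D_ref)
      = (548.1/300) / (1565/300)
      = 1.827 / 5.21667 = 0.3502 = 35.02%

F_rel = 35%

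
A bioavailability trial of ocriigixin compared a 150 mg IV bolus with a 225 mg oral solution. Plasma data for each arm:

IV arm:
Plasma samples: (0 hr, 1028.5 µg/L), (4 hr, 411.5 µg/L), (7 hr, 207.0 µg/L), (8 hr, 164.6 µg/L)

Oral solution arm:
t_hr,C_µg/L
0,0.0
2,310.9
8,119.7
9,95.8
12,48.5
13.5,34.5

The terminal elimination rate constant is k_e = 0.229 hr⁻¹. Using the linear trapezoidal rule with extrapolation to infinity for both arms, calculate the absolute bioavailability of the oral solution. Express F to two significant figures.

Trapezoidal AUC_0→8 (IV):
  [0→4]: (1028.5+411.5)/2 × 4 = 2880.0
  [4→7]: (411.5+207.0)/2 × 3 = 927.75
  [7→8]: (207.0+164.6)/2 × 1 = 185.8
  Sum = 3993.55 µg/L·hr
IV tail: 164.6/0.229 = 718.777; AUC_iv,0→∞ = 3993.55 + 718.777 = 4712.327 µg/L·hr
Trapezoidal AUC_0→13.5 (oral solution):
  [0→2]: (0.0+310.9)/2 × 2 = 310.9
  [2→8]: (310.9+119.7)/2 × 6 = 1291.8
  [8→9]: (119.7+95.8)/2 × 1 = 107.75
  [9→12]: (95.8+48.5)/2 × 3 = 216.45
  [12→13.5]: (48.5+34.5)/2 × 1.5 = 62.25
  Sum = 1989.15 µg/L·hr
oral solution tail: 34.5/0.229 = 150.655; AUC_ev,0→∞ = 1989.15 + 150.655 = 2139.805 µg/L·hr
F = (AUC_ev/D_ev)/(AUC_iv/D_iv) = (2139.805/225)/(4712.327/150) = 9.51024/31.4155 = 0.3027

F = 0.30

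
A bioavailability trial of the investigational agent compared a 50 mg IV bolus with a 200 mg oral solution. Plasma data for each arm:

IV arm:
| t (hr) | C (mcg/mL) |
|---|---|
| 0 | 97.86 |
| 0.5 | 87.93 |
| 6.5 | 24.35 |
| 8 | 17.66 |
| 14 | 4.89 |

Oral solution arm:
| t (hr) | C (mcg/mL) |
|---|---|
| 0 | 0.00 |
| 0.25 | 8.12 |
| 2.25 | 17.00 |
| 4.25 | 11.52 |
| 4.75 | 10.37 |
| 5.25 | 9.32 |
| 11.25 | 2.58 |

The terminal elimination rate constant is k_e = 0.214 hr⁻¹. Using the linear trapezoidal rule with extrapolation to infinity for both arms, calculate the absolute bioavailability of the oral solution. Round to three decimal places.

Trapezoidal AUC_0→14 (IV):
  [0→0.5]: (97.86+87.93)/2 × 0.5 = 46.4475
  [0.5→6.5]: (87.93+24.35)/2 × 6 = 336.84
  [6.5→8]: (24.35+17.66)/2 × 1.5 = 31.5075
  [8→14]: (17.66+4.89)/2 × 6 = 67.65
  Sum = 482.445 mcg/mL·hr
IV tail: 4.89/0.214 = 22.850; AUC_iv,0→∞ = 482.445 + 22.850 = 505.295 mcg/mL·hr
Trapezoidal AUC_0→11.25 (oral solution):
  [0→0.25]: (0.00+8.12)/2 × 0.25 = 1.015
  [0.25→2.25]: (8.12+17.00)/2 × 2 = 25.12
  [2.25→4.25]: (17.00+11.52)/2 × 2 = 28.52
  [4.25→4.75]: (11.52+10.37)/2 × 0.5 = 5.4725
  [4.75→5.25]: (10.37+9.32)/2 × 0.5 = 4.9225
  [5.25→11.25]: (9.32+2.58)/2 × 6 = 35.7
  Sum = 100.75 mcg/mL·hr
oral solution tail: 2.58/0.214 = 12.056; AUC_ev,0→∞ = 100.75 + 12.056 = 112.806 mcg/mL·hr
F = (AUC_ev/D_ev)/(AUC_iv/D_iv) = (112.806/200)/(505.295/50) = 0.56403/10.1059 = 0.0558

F = 0.056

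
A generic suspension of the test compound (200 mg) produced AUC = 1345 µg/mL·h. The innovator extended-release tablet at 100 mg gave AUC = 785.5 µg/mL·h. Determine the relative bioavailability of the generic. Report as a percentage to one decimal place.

F_rel = (AUC_test/D_test) / (AUC_ref/D_ref)
      = (1345/200) / (785.5/100)
      = 6.725 / 7.855 = 0.8561 = 85.61%

F_rel = 85.6%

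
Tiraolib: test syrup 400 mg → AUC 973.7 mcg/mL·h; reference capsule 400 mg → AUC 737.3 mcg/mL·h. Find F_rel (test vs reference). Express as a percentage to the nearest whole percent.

F_rel = (AUC_test/D_test) / (AUC_ref/D_ref)
      = (973.7/400) / (737.3/400)
      = 2.43425 / 1.84325 = 1.3206 = 132.06%

F_rel = 132%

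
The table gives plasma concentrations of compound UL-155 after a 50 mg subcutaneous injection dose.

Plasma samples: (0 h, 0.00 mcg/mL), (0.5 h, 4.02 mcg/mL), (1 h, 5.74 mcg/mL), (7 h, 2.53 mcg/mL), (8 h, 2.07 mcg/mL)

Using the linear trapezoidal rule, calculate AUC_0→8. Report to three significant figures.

AUC = 30.6 mcg/mL·h

Trapezoidal AUC_0→8:
  [0→0.5]: (0.00+4.02)/2 × 0.5 = 1.005
  [0.5→1]: (4.02+5.74)/2 × 0.5 = 2.44
  [1→7]: (5.74+2.53)/2 × 6 = 24.81
  [7→8]: (2.53+2.07)/2 × 1 = 2.3
  Sum = 30.555 mcg/mL·h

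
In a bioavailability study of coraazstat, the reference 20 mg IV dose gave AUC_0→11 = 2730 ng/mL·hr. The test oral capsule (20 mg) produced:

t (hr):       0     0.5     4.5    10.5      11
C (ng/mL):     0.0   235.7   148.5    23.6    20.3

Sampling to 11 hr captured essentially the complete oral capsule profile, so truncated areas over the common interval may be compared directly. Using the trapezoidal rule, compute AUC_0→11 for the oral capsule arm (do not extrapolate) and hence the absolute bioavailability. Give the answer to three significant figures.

F = 0.496

Trapezoidal AUC_0→11 (oral capsule):
  [0→0.5]: (0.0+235.7)/2 × 0.5 = 58.925
  [0.5→4.5]: (235.7+148.5)/2 × 4 = 768.4
  [4.5→10.5]: (148.5+23.6)/2 × 6 = 516.3
  [10.5→11]: (23.6+20.3)/2 × 0.5 = 10.975
  Sum = 1354.6 ng/mL·hr
F = (AUC_ev/D_ev)/(AUC_iv/D_iv) = (1354.6/20)/(2730/20) = 67.73/136.5 = 0.4962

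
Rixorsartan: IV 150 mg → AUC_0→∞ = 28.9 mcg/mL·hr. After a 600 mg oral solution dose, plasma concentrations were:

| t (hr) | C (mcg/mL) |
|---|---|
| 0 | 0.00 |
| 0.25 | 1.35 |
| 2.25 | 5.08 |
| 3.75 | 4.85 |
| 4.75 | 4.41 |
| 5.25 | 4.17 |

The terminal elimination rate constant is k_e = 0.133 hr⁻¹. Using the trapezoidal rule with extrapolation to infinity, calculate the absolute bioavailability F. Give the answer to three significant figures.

Trapezoidal AUC_0→5.25 (oral solution):
  [0→0.25]: (0.00+1.35)/2 × 0.25 = 0.16875
  [0.25→2.25]: (1.35+5.08)/2 × 2 = 6.43
  [2.25→3.75]: (5.08+4.85)/2 × 1.5 = 7.4475
  [3.75→4.75]: (4.85+4.41)/2 × 1 = 4.63
  [4.75→5.25]: (4.41+4.17)/2 × 0.5 = 2.145
  Sum = 20.82125 mcg/mL·hr
Tail: C_last/k_e = 4.17/0.133 = 31.353
AUC_0→∞ (oral solution) = 20.82125 + 31.353 = 52.17425 mcg/mL·hr
F = (AUC_ev/D_ev)/(AUC_iv/D_iv) = (52.17425/600)/(28.9/150) = 0.0869571/0.192667 = 0.4513

F = 0.451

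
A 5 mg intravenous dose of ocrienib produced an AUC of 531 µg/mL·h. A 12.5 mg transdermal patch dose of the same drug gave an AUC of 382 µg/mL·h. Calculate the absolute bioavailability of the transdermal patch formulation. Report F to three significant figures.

F = (AUC_ev / D_ev) / (AUC_iv / D_iv)
  = (382/12.5) / (531/5)
  = 30.56 / 106.2 = 0.2878

F = 0.288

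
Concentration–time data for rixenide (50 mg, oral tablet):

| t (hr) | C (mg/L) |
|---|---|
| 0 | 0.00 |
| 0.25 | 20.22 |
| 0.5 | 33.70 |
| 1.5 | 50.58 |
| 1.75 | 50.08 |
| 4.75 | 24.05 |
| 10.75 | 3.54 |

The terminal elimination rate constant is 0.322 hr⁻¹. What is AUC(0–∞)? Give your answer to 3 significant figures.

Trapezoidal AUC_0→10.75:
  [0→0.25]: (0.00+20.22)/2 × 0.25 = 2.5275
  [0.25→0.5]: (20.22+33.70)/2 × 0.25 = 6.74
  [0.5→1.5]: (33.70+50.58)/2 × 1 = 42.14
  [1.5→1.75]: (50.58+50.08)/2 × 0.25 = 12.5825
  [1.75→4.75]: (50.08+24.05)/2 × 3 = 111.195
  [4.75→10.75]: (24.05+3.54)/2 × 6 = 82.77
  Sum = 257.955 mg/L·hr
Extrapolated tail: C_last / k_e = 3.54 / 0.322 = 10.994
AUC_0→∞ = 257.955 + 10.994 = 268.949 mg/L·hr

AUC = 269 mg/L·hr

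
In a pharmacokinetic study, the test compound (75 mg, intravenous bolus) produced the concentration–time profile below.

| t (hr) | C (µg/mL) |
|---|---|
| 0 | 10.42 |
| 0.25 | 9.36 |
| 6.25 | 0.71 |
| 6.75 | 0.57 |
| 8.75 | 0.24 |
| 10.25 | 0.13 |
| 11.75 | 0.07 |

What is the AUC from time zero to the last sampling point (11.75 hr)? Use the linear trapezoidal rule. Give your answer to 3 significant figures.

AUC = 34.2 µg/mL·hr

Trapezoidal AUC_0→11.75:
  [0→0.25]: (10.42+9.36)/2 × 0.25 = 2.4725
  [0.25→6.25]: (9.36+0.71)/2 × 6 = 30.21
  [6.25→6.75]: (0.71+0.57)/2 × 0.5 = 0.32
  [6.75→8.75]: (0.57+0.24)/2 × 2 = 0.81
  [8.75→10.25]: (0.24+0.13)/2 × 1.5 = 0.2775
  [10.25→11.75]: (0.13+0.07)/2 × 1.5 = 0.15
  Sum = 34.24 µg/mL·hr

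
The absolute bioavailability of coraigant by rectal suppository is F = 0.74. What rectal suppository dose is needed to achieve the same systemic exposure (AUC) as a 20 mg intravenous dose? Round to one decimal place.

D_rectal = 27.0 mg

For equal systemic exposure: F × D_ev = D_iv
D_ev = D_iv / F = 20 / 0.74 = 27.027 mg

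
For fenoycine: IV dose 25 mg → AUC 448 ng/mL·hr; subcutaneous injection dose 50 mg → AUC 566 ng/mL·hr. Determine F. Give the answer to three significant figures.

F = (AUC_ev / D_ev) / (AUC_iv / D_iv)
  = (566/50) / (448/25)
  = 11.32 / 17.92 = 0.6317

F = 0.632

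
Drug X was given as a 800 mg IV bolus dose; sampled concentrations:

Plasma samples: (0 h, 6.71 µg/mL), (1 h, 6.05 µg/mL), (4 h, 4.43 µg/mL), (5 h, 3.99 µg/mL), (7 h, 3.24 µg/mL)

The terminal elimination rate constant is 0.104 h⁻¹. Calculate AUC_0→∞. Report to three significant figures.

AUC = 64.7 µg/mL·h

Trapezoidal AUC_0→7:
  [0→1]: (6.71+6.05)/2 × 1 = 6.38
  [1→4]: (6.05+4.43)/2 × 3 = 15.72
  [4→5]: (4.43+3.99)/2 × 1 = 4.21
  [5→7]: (3.99+3.24)/2 × 2 = 7.23
  Sum = 33.54 µg/mL·h
Extrapolated tail: C_last / k_e = 3.24 / 0.104 = 31.154
AUC_0→∞ = 33.54 + 31.154 = 64.694 µg/mL·h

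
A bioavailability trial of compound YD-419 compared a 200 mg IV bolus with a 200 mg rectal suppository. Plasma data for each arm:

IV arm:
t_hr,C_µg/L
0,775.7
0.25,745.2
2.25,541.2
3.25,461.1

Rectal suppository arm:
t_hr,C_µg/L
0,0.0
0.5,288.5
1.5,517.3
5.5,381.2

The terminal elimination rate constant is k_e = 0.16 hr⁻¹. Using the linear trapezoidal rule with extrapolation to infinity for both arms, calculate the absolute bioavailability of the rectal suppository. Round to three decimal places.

Trapezoidal AUC_0→3.25 (IV):
  [0→0.25]: (775.7+745.2)/2 × 0.25 = 190.1125
  [0.25→2.25]: (745.2+541.2)/2 × 2 = 1286.4
  [2.25→3.25]: (541.2+461.1)/2 × 1 = 501.15
  Sum = 1977.6625 µg/L·hr
IV tail: 461.1/0.16 = 2881.875; AUC_iv,0→∞ = 1977.6625 + 2881.875 = 4859.5375 µg/L·hr
Trapezoidal AUC_0→5.5 (rectal suppository):
  [0→0.5]: (0.0+288.5)/2 × 0.5 = 72.125
  [0.5→1.5]: (288.5+517.3)/2 × 1 = 402.9
  [1.5→5.5]: (517.3+381.2)/2 × 4 = 1797.0
  Sum = 2272.025 µg/L·hr
rectal suppository tail: 381.2/0.16 = 2382.500; AUC_ev,0→∞ = 2272.025 + 2382.500 = 4654.525 µg/L·hr
F = (AUC_ev/D_ev)/(AUC_iv/D_iv) = (4654.525/200)/(4859.5375/200) = 23.272625/24.2977 = 0.9578

F = 0.958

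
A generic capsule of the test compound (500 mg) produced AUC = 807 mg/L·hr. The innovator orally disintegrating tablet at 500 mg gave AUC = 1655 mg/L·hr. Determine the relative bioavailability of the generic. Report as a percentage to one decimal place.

F_rel = 48.8%

F_rel = (AUC_test/D_test) / (AUC_ref/D_ref)
      = (807/500) / (1655/500)
      = 1.614 / 3.31 = 0.4876 = 48.76%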